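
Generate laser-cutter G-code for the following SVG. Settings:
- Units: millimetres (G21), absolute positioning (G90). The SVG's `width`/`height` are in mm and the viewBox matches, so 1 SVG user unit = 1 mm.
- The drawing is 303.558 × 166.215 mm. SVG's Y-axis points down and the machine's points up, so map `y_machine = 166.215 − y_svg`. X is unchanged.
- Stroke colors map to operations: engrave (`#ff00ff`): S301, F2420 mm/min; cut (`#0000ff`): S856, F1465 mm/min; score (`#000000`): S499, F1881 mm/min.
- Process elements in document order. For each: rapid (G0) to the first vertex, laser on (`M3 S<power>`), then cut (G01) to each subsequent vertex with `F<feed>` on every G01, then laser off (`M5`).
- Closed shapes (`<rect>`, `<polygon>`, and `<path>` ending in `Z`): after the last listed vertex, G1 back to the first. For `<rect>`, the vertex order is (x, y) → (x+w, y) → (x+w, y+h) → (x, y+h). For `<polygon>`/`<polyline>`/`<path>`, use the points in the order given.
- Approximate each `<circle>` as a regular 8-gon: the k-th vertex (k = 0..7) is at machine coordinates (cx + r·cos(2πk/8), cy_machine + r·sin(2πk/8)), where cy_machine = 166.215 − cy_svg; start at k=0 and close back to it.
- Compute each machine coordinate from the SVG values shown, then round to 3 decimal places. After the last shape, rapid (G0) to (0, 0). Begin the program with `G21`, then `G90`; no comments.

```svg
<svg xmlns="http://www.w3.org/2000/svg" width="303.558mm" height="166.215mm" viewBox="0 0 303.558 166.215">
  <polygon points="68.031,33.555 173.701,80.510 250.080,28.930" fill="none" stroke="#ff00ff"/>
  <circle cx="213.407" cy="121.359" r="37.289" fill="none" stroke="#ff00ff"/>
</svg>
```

G21
G90
G0 X68.031 Y132.660
M3 S301
G01 X173.701 Y85.705 F2420
G01 X250.080 Y137.285 F2420
G01 X68.031 Y132.660 F2420
M5
G0 X250.696 Y44.856
M3 S301
G01 X239.774 Y71.223 F2420
G01 X213.407 Y82.145 F2420
G01 X187.040 Y71.223 F2420
G01 X176.118 Y44.856 F2420
G01 X187.040 Y18.489 F2420
G01 X213.407 Y7.567 F2420
G01 X239.774 Y18.489 F2420
G01 X250.696 Y44.856 F2420
M5
G0 X0.000 Y0.000

1 u = 1 mm; y_m = 166.215 − y.

[1] `<polygon>` closed polygon, #ff00ff→engrave S301 F2420: (68.031,132.660) → (173.701,85.705) → (250.080,137.285) → (68.031,132.660) (closed)

[2] `<circle>` circle, #ff00ff→engrave S301 F2420: (250.696,44.856) → (239.774,71.223) → (213.407,82.145) → (187.040,71.223) → (176.118,44.856) → (187.040,18.489) → (213.407,7.567) → (239.774,18.489) → (250.696,44.856) (closed)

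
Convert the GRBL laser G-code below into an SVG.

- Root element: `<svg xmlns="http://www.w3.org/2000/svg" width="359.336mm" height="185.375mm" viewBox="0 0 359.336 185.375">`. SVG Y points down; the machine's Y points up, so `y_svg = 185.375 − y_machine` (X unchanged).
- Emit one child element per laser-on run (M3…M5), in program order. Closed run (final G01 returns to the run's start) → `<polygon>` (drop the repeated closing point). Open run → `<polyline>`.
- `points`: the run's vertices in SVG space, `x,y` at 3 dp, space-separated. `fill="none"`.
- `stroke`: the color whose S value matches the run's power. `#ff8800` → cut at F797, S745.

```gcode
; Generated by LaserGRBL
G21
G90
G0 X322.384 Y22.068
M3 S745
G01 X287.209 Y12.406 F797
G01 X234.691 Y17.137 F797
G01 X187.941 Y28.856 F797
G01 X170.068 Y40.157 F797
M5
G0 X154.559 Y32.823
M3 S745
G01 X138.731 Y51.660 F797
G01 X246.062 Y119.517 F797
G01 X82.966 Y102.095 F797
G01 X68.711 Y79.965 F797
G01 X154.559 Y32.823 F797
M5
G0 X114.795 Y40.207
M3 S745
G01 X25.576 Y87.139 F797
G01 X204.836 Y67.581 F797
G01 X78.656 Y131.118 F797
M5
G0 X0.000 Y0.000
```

Machine Y-up, SVG Y-down with viewBox height 185.375, so y_svg = 185.375 − y_machine; X carries over. Every run uses S745, so all elements get stroke `#ff8800` (cut).

Run 1: The run is open, so emit a `<polyline>` with points (Y-flipped): 322.384,163.307 287.209,172.969 234.691,168.238 187.941,156.519 170.068,145.218.

Run 2: The run returns to its start, so emit a `<polygon>` with points (Y-flipped): 154.559,152.552 138.731,133.715 246.062,65.858 82.966,83.280 68.711,105.410.

Run 3: The run is open, so emit a `<polyline>` with points (Y-flipped): 114.795,145.168 25.576,98.236 204.836,117.794 78.656,54.257.

<svg xmlns="http://www.w3.org/2000/svg" width="359.336mm" height="185.375mm" viewBox="0 0 359.336 185.375">
  <polyline points="322.384,163.307 287.209,172.969 234.691,168.238 187.941,156.519 170.068,145.218" fill="none" stroke="#ff8800"/>
  <polygon points="154.559,152.552 138.731,133.715 246.062,65.858 82.966,83.280 68.711,105.410" fill="none" stroke="#ff8800"/>
  <polyline points="114.795,145.168 25.576,98.236 204.836,117.794 78.656,54.257" fill="none" stroke="#ff8800"/>
</svg>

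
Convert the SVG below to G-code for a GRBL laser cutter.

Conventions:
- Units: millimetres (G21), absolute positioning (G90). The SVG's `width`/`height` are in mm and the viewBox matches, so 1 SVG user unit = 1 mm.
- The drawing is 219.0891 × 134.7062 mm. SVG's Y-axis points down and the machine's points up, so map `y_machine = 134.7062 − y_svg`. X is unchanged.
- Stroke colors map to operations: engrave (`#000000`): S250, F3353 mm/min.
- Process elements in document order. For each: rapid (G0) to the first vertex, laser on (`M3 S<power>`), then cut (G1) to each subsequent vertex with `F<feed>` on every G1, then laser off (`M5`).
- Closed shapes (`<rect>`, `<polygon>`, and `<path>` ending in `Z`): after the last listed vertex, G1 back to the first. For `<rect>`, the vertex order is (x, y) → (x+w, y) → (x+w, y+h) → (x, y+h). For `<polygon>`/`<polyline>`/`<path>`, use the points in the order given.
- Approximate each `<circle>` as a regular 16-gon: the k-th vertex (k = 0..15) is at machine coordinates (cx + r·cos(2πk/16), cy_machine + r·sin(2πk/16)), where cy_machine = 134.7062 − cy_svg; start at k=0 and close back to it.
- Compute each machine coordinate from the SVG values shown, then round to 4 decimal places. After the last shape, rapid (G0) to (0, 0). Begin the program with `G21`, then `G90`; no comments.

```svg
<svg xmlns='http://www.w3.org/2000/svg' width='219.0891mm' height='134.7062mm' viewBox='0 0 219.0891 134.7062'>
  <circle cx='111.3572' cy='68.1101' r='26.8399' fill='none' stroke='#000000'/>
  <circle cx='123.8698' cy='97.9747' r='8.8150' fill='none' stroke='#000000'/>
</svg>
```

G21
G90
G0 X138.1971 Y66.5961
M3 S250
G1 X136.1540 Y76.8673 F3353
G1 X130.3359 Y85.5748 F3353
G1 X121.6284 Y91.3929 F3353
G1 X111.3572 Y93.4360 F3353
G1 X101.0860 Y91.3929 F3353
G1 X92.3785 Y85.5748 F3353
G1 X86.5604 Y76.8673 F3353
G1 X84.5173 Y66.5961 F3353
G1 X86.5604 Y56.3249 F3353
G1 X92.3785 Y47.6174 F3353
G1 X101.0860 Y41.7993 F3353
G1 X111.3572 Y39.7562 F3353
G1 X121.6284 Y41.7993 F3353
G1 X130.3359 Y47.6174 F3353
G1 X136.1540 Y56.3249 F3353
G1 X138.1971 Y66.5961 F3353
M5
G0 X132.6848 Y36.7315
M3 S250
G1 X132.0138 Y40.1049 F3353
G1 X130.1029 Y42.9646 F3353
G1 X127.2432 Y44.8755 F3353
G1 X123.8698 Y45.5465 F3353
G1 X120.4964 Y44.8755 F3353
G1 X117.6367 Y42.9646 F3353
G1 X115.7258 Y40.1049 F3353
G1 X115.0548 Y36.7315 F3353
G1 X115.7258 Y33.3581 F3353
G1 X117.6367 Y30.4984 F3353
G1 X120.4964 Y28.5875 F3353
G1 X123.8698 Y27.9165 F3353
G1 X127.2432 Y28.5875 F3353
G1 X130.1029 Y30.4984 F3353
G1 X132.0138 Y33.3581 F3353
G1 X132.6848 Y36.7315 F3353
M5
G0 X0.0000 Y0.0000

1 u = 1 mm; y_m = 134.7062 − y.

[1] `<circle>` circle, #000000→engrave S250 F3353: (138.1971,66.5961) → (136.1540,76.8673) → (130.3359,85.5748) → (121.6284,91.3929) → (111.3572,93.4360) → (101.0860,91.3929) → (92.3785,85.5748) → (86.5604,76.8673) → (84.5173,66.5961) → (86.5604,56.3249) → (92.3785,47.6174) → (101.0860,41.7993) → (111.3572,39.7562) → (121.6284,41.7993) → (130.3359,47.6174) → (136.1540,56.3249) → (138.1971,66.5961) (closed)

[2] `<circle>` circle, #000000→engrave S250 F3353: (132.6848,36.7315) → (132.0138,40.1049) → (130.1029,42.9646) → (127.2432,44.8755) → (123.8698,45.5465) → (120.4964,44.8755) → (117.6367,42.9646) → (115.7258,40.1049) → (115.0548,36.7315) → (115.7258,33.3581) → (117.6367,30.4984) → (120.4964,28.5875) → (123.8698,27.9165) → (127.2432,28.5875) → (130.1029,30.4984) → (132.0138,33.3581) → (132.6848,36.7315) (closed)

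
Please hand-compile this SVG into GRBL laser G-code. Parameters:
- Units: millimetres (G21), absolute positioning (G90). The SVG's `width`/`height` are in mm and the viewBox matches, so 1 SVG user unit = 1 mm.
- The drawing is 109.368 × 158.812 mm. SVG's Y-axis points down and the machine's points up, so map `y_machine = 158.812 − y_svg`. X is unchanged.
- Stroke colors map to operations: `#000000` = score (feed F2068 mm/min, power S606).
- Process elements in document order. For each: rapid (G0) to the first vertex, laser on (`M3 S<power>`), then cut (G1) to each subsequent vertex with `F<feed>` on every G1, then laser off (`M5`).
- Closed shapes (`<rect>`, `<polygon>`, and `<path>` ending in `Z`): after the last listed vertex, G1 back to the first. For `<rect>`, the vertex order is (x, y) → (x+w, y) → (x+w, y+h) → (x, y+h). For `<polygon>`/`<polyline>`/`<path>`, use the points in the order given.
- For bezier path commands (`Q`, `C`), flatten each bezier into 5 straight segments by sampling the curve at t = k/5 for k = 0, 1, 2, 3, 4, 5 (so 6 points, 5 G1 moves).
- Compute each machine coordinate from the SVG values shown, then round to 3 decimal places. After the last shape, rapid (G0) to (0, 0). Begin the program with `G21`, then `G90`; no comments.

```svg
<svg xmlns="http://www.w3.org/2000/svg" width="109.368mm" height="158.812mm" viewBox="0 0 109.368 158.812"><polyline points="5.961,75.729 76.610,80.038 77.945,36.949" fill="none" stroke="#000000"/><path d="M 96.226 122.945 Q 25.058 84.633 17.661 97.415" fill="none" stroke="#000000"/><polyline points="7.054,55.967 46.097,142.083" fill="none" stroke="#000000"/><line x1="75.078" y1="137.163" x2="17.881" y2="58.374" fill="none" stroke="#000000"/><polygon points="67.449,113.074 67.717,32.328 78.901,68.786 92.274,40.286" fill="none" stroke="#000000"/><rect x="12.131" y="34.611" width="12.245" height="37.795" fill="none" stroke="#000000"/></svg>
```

G21
G90
G0 X5.961 Y83.083
M3 S606
G1 X76.610 Y78.774 F2068
G1 X77.945 Y121.863 F2068
M5
G0 X96.226 Y35.867
M3 S606
G1 X70.310 Y49.148 F2068
G1 X49.495 Y58.342 F2068
G1 X33.782 Y63.448 F2068
G1 X23.171 Y64.466 F2068
G1 X17.661 Y61.397 F2068
M5
G0 X7.054 Y102.845
M3 S606
G1 X46.097 Y16.729 F2068
M5
G0 X75.078 Y21.649
M3 S606
G1 X17.881 Y100.438 F2068
M5
G0 X67.449 Y45.738
M3 S606
G1 X67.717 Y126.484 F2068
G1 X78.901 Y90.026 F2068
G1 X92.274 Y118.526 F2068
G1 X67.449 Y45.738 F2068
M5
G0 X12.131 Y124.201
M3 S606
G1 X24.376 Y124.201 F2068
G1 X24.376 Y86.406 F2068
G1 X12.131 Y86.406 F2068
G1 X12.131 Y124.201 F2068
M5
G0 X0.000 Y0.000

viewBox `0 0 109.368 158.812` with mm width/height → 1 unit = 1 mm. Flip: y_m = 158.812 − y_svg.

**Shape 1** — `<polyline>` open polyline, stroke `#000000` → score (S606, F2068). Machine vertices: (5.961,83.083) → (76.610,78.774) → (77.945,121.863). Open path.

**Shape 2** — `<path>` quadratic bezier, stroke `#000000` → score (S606, F2068). Control points (SVG): P0=(96.226,122.945), P1=(25.058,84.633), P2=(17.661,97.415); sampled at t=k/5. Machine vertices: (96.226,35.867) → (70.310,49.148) → (49.495,58.342) → (33.782,63.448) → (23.171,64.466) → (17.661,61.397). Open path.

**Shape 3** — `<polyline>` line segment, stroke `#000000` → score (S606, F2068). Machine vertices: (7.054,102.845) → (46.097,16.729). Open path.

**Shape 4** — `<line>` line segment, stroke `#000000` → score (S606, F2068). Machine vertices: (75.078,21.649) → (17.881,100.438). Open path.

**Shape 5** — `<polygon>` closed polygon, stroke `#000000` → score (S606, F2068). Machine vertices: (67.449,45.738) → (67.717,126.484) → (78.901,90.026) → (92.274,118.526) → (67.449,45.738). Closed: final G1 returns to the first vertex.

**Shape 6** — `<rect>` rectangle, stroke `#000000` → score (S606, F2068). Machine vertices: (12.131,124.201) → (24.376,124.201) → (24.376,86.406) → (12.131,86.406) → (12.131,124.201). Closed: final G1 returns to the first vertex.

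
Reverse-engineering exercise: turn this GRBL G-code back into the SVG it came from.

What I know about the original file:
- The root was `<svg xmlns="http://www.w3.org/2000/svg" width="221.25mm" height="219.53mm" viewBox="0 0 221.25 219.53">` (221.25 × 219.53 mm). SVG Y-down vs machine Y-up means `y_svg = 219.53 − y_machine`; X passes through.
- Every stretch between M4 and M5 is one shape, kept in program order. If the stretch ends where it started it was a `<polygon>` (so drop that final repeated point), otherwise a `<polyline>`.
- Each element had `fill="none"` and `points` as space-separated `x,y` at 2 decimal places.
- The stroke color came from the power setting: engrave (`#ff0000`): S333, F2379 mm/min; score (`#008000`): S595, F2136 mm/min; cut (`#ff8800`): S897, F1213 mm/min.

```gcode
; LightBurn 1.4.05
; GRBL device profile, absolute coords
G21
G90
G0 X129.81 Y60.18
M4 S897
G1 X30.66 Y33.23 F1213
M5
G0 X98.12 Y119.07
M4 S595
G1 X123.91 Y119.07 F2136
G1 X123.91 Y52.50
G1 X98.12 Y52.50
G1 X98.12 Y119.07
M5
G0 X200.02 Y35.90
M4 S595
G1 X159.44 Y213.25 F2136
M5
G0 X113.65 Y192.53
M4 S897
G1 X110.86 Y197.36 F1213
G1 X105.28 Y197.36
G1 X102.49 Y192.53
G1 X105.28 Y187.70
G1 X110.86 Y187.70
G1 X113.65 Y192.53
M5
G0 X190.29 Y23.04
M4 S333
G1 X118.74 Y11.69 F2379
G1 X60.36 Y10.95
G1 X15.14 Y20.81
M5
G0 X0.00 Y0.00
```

<svg xmlns="http://www.w3.org/2000/svg" width="221.25mm" height="219.53mm" viewBox="0 0 221.25 219.53">
  <polyline points="129.81,159.35 30.66,186.30" fill="none" stroke="#ff8800"/>
  <polygon points="98.12,100.46 123.91,100.46 123.91,167.03 98.12,167.03" fill="none" stroke="#008000"/>
  <polyline points="200.02,183.63 159.44,6.28" fill="none" stroke="#008000"/>
  <polygon points="113.65,27.00 110.86,22.17 105.28,22.17 102.49,27.00 105.28,31.83 110.86,31.83" fill="none" stroke="#ff8800"/>
  <polyline points="190.29,196.49 118.74,207.84 60.36,208.58 15.14,198.72" fill="none" stroke="#ff0000"/>
</svg>

Machine Y-up, SVG Y-down with viewBox height 219.53, so y_svg = 219.53 − y_machine; X carries over.

Run 1: S897 ⇒ cut layer `#ff8800`. The run is open, so emit a `<polyline>` with points (Y-flipped): 129.81,159.35 30.66,186.30.

Run 2: power S595 maps to stroke `#008000` (score). The run returns to its start, so emit a `<polygon>` with points (Y-flipped): 98.12,100.46 123.91,100.46 123.91,167.03 98.12,167.03.

Run 3: the run's S595 means `#008000` (score). The run is open, so emit a `<polyline>` with points (Y-flipped): 200.02,183.63 159.44,6.28.

Run 4: the run's S897 means `#ff8800` (cut). The run returns to its start, so emit a `<polygon>` with points (Y-flipped): 113.65,27.00 110.86,22.17 105.28,22.17 102.49,27.00 105.28,31.83 110.86,31.83.

Run 5: S333 ⇒ engrave layer `#ff0000`. The run is open, so emit a `<polyline>` with points (Y-flipped): 190.29,196.49 118.74,207.84 60.36,208.58 15.14,198.72.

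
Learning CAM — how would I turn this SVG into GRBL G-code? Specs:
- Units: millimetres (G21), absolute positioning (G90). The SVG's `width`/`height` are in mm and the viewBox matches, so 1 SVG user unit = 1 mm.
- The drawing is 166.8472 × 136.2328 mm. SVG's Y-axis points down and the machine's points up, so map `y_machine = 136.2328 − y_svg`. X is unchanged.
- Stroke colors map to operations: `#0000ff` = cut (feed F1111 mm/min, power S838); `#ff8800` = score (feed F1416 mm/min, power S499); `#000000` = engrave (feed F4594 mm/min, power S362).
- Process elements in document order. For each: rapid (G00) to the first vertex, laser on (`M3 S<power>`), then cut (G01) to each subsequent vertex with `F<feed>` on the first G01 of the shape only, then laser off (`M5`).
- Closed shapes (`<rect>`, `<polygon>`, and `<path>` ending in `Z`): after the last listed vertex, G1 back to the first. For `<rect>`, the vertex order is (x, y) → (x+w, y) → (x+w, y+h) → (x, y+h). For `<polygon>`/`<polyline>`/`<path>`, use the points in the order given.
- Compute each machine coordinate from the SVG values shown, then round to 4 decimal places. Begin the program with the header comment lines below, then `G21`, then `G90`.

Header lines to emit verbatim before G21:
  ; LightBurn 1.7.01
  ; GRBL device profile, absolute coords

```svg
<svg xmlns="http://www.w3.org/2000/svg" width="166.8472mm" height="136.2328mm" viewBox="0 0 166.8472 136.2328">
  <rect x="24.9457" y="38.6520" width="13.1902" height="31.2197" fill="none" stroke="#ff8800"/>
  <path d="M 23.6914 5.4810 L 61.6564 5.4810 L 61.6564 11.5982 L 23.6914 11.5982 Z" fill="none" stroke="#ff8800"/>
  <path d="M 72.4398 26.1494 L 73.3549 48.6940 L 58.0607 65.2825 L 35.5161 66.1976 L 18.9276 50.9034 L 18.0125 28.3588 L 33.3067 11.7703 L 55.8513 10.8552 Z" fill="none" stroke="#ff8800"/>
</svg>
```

Since the viewBox matches the mm dimensions, user units are millimetres directly. The only transform is the Y-flip y_m = 136.2328 − y_svg.

Shape 1 is a rectangle drawn with `<rect>`. Its stroke #ff8800 means score at S499, F1416. After flipping Y the toolpath is (24.9457,97.5808) → (38.1359,97.5808) → (38.1359,66.3611) → (24.9457,66.3611) → (24.9457,97.5808), returning to the start.

Shape 2 is a rectangle drawn with `<path>`. Its stroke #ff8800 means score at S499, F1416. After flipping Y the toolpath is (23.6914,130.7518) → (61.6564,130.7518) → (61.6564,124.6346) → (23.6914,124.6346) → (23.6914,130.7518), returning to the start.

Shape 3 is a regular polygon drawn with `<path>`. Its stroke #ff8800 means score at S499, F1416. After flipping Y the toolpath is (72.4398,110.0834) → (73.3549,87.5388) → (58.0607,70.9503) → (35.5161,70.0352) → (18.9276,85.3294) → (18.0125,107.8740) → (33.3067,124.4625) → (55.8513,125.3776) → (72.4398,110.0834), returning to the start.

; LightBurn 1.7.01
; GRBL device profile, absolute coords
G21
G90
G00 X24.9457 Y97.5808
M3 S499
G01 X38.1359 Y97.5808 F1416
G01 X38.1359 Y66.3611
G01 X24.9457 Y66.3611
G01 X24.9457 Y97.5808
M5
G00 X23.6914 Y130.7518
M3 S499
G01 X61.6564 Y130.7518 F1416
G01 X61.6564 Y124.6346
G01 X23.6914 Y124.6346
G01 X23.6914 Y130.7518
M5
G00 X72.4398 Y110.0834
M3 S499
G01 X73.3549 Y87.5388 F1416
G01 X58.0607 Y70.9503
G01 X35.5161 Y70.0352
G01 X18.9276 Y85.3294
G01 X18.0125 Y107.8740
G01 X33.3067 Y124.4625
G01 X55.8513 Y125.3776
G01 X72.4398 Y110.0834
M5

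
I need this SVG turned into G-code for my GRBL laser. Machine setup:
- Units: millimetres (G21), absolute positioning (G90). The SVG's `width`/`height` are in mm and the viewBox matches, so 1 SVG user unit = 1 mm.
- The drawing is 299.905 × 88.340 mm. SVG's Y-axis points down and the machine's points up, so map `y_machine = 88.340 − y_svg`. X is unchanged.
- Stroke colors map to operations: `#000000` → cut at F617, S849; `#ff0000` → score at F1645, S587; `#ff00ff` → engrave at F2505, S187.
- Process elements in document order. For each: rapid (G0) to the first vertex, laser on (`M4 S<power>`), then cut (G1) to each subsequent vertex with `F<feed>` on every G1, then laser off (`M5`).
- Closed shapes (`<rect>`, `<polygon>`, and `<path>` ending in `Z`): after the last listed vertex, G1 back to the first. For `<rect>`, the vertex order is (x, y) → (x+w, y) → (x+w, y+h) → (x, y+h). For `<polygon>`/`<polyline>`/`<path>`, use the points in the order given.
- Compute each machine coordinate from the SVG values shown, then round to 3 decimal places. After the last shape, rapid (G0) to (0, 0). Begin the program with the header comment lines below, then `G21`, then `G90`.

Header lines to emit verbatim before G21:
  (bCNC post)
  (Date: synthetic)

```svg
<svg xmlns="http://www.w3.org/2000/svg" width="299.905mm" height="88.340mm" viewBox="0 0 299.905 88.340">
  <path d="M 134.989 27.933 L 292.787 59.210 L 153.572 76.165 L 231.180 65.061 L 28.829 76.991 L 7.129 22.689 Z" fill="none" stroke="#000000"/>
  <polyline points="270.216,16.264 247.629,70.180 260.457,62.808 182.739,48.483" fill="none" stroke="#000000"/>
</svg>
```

1 u = 1 mm; y_m = 88.340 − y.

[1] `<path>` closed polygon, #000000→cut S849 F617: (134.989,60.407) → (292.787,29.130) → (153.572,12.175) → (231.180,23.279) → (28.829,11.349) → (7.129,65.651) → (134.989,60.407) (closed)

[2] `<polyline>` open polyline, #000000→cut S849 F617: (270.216,72.076) → (247.629,18.160) → (260.457,25.532) → (182.739,39.857)

(bCNC post)
(Date: synthetic)
G21
G90
G0 X134.989 Y60.407
M4 S849
G1 X292.787 Y29.130 F617
G1 X153.572 Y12.175 F617
G1 X231.180 Y23.279 F617
G1 X28.829 Y11.349 F617
G1 X7.129 Y65.651 F617
G1 X134.989 Y60.407 F617
M5
G0 X270.216 Y72.076
M4 S849
G1 X247.629 Y18.160 F617
G1 X260.457 Y25.532 F617
G1 X182.739 Y39.857 F617
M5
G0 X0.000 Y0.000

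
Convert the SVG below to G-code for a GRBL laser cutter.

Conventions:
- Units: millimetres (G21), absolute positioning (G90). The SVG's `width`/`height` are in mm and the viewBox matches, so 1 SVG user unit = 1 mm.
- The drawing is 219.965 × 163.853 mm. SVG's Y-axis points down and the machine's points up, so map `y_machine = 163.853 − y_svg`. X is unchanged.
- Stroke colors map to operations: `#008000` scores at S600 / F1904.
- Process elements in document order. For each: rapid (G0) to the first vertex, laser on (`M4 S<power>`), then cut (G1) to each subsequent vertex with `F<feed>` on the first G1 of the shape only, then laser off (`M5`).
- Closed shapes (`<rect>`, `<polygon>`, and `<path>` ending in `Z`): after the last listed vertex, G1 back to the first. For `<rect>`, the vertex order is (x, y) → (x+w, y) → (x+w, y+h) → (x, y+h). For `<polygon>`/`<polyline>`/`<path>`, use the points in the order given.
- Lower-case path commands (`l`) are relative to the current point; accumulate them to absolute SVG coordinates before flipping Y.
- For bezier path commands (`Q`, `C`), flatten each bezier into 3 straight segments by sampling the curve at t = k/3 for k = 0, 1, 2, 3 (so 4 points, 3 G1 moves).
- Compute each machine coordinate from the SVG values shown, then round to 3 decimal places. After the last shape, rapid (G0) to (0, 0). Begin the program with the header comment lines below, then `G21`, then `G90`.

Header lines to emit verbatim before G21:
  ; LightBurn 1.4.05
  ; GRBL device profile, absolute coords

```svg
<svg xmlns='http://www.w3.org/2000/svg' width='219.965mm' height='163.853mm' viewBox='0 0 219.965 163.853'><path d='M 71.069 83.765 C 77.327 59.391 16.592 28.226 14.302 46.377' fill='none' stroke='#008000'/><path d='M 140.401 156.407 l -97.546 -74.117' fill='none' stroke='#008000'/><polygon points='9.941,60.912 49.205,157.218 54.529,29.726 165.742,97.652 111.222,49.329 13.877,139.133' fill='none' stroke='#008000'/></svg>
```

; LightBurn 1.4.05
; GRBL device profile, absolute coords
G21
G90
G0 X71.069 Y80.088
M4 S600
G1 X59.642 Y104.648 F1904
G1 X31.428 Y121.266
G1 X14.302 Y117.476
M5
G0 X140.401 Y7.446
M4 S600
G1 X42.855 Y81.563 F1904
M5
G0 X9.941 Y102.941
M4 S600
G1 X49.205 Y6.635 F1904
G1 X54.529 Y134.127
G1 X165.742 Y66.201
G1 X111.222 Y114.524
G1 X13.877 Y24.720
G1 X9.941 Y102.941
M5
G0 X0.000 Y0.000

viewBox `0 0 219.965 163.853` with mm width/height → 1 unit = 1 mm. Flip: y_m = 163.853 − y_svg.

**Shape 1** — `<path>` cubic bezier, stroke `#008000` → score (S600, F1904). Control points (SVG): P0=(71.069,83.765), P1=(77.327,59.391), P2=(16.592,28.226), P3=(14.302,46.377); sampled at t=k/3. Machine vertices: (71.069,80.088) → (59.642,104.648) → (31.428,121.266) → (14.302,117.476). Open path.

**Shape 2** — `<path>` line segment, stroke `#008000` → score (S600, F1904). Machine vertices: (140.401,7.446) → (42.855,81.563). Open path.

**Shape 3** — `<polygon>` closed polygon, stroke `#008000` → score (S600, F1904). Machine vertices: (9.941,102.941) → (49.205,6.635) → (54.529,134.127) → (165.742,66.201) → (111.222,114.524) → (13.877,24.720) → (9.941,102.941). Closed: final G1 returns to the first vertex.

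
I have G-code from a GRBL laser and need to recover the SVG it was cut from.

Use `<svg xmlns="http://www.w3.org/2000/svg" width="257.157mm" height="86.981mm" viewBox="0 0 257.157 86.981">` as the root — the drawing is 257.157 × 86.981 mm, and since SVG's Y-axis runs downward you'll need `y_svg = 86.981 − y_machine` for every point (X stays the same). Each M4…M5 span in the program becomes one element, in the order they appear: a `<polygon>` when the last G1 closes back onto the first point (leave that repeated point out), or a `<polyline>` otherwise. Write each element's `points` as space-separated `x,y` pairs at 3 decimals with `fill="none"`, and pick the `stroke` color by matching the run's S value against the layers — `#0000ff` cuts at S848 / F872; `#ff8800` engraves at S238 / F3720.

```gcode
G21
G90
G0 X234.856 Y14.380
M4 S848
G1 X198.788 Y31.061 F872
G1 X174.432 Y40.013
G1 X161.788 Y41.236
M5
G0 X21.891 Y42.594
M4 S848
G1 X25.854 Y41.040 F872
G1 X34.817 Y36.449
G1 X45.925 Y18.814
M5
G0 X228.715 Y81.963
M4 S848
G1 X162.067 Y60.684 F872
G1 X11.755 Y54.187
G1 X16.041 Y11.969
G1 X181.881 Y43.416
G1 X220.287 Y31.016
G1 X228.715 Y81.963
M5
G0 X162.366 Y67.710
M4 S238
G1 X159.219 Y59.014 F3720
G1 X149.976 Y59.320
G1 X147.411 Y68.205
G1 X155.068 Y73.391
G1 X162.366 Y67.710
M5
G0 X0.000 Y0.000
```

<svg xmlns="http://www.w3.org/2000/svg" width="257.157mm" height="86.981mm" viewBox="0 0 257.157 86.981">
  <polyline points="234.856,72.601 198.788,55.920 174.432,46.968 161.788,45.745" fill="none" stroke="#0000ff"/>
  <polyline points="21.891,44.387 25.854,45.941 34.817,50.532 45.925,68.167" fill="none" stroke="#0000ff"/>
  <polygon points="228.715,5.018 162.067,26.297 11.755,32.794 16.041,75.012 181.881,43.565 220.287,55.965" fill="none" stroke="#0000ff"/>
  <polygon points="162.366,19.271 159.219,27.967 149.976,27.661 147.411,18.776 155.068,13.590" fill="none" stroke="#ff8800"/>
</svg>

Each laser-on run becomes one SVG element. Flip Y back into SVG space with y_svg = 86.981 − y_machine.

Run 1: power S848 maps to stroke `#0000ff` (cut). The run is open, so emit a `<polyline>` with points (Y-flipped): 234.856,72.601 198.788,55.920 174.432,46.968 161.788,45.745.

Run 2: the run's S848 means `#0000ff` (cut). The run is open, so emit a `<polyline>` with points (Y-flipped): 21.891,44.387 25.854,45.941 34.817,50.532 45.925,68.167.

Run 3: the run's S848 means `#0000ff` (cut). The run returns to its start, so emit a `<polygon>` with points (Y-flipped): 228.715,5.018 162.067,26.297 11.755,32.794 16.041,75.012 181.881,43.565 220.287,55.965.

Run 4: power S238 maps to stroke `#ff8800` (engrave). The run returns to its start, so emit a `<polygon>` with points (Y-flipped): 162.366,19.271 159.219,27.967 149.976,27.661 147.411,18.776 155.068,13.590.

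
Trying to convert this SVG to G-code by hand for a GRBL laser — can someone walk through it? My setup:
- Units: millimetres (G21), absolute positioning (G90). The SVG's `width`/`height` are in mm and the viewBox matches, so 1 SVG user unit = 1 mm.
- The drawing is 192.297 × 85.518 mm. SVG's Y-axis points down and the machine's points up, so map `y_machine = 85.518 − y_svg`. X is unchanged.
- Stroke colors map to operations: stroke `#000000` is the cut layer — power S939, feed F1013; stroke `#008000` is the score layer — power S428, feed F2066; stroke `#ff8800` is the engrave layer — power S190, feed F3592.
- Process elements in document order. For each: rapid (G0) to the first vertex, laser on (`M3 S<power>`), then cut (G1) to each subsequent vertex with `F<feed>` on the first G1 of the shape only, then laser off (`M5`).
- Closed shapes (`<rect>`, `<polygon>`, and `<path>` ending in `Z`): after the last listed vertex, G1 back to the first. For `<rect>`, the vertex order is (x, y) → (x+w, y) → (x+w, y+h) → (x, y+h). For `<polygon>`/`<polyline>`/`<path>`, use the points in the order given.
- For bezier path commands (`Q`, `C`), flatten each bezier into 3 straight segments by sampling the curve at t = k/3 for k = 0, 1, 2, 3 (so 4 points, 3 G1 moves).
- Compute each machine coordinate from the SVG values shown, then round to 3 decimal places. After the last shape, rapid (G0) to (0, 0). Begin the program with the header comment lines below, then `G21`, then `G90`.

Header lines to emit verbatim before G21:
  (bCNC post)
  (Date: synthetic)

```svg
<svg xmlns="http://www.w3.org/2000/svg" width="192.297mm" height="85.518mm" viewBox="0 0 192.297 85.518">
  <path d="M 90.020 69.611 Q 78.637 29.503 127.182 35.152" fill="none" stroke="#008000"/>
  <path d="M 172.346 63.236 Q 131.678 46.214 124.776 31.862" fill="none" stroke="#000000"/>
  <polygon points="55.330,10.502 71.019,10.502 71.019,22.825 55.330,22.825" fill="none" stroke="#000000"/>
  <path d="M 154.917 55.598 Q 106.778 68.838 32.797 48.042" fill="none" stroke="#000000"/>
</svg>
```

viewBox `0 0 192.297 85.518` with mm width/height → 1 unit = 1 mm. Flip: y_m = 85.518 − y_svg.

**Shape 1** — `<path>` quadratic bezier, stroke `#008000` → score (S428, F2066). Control points (SVG): P0=(90.020,69.611), P1=(78.637,29.503), P2=(127.182,35.152); sampled at t=k/3. Machine vertices: (90.020,15.907) → (89.090,37.562) → (101.477,49.048) → (127.182,50.366). Open path.

**Shape 2** — `<path>` quadratic bezier, stroke `#000000` → cut (S939, F1013). Control points (SVG): P0=(172.346,63.236), P1=(131.678,46.214), P2=(124.776,31.862); sampled at t=k/3. Machine vertices: (172.346,22.282) → (148.986,33.333) → (133.129,43.791) → (124.776,53.656). Open path.

**Shape 3** — `<polygon>` rectangle, stroke `#000000` → cut (S939, F1013). Machine vertices: (55.330,75.016) → (71.019,75.016) → (71.019,62.693) → (55.330,62.693) → (55.330,75.016). Closed: final G1 returns to the first vertex.

**Shape 4** — `<path>` quadratic bezier, stroke `#000000` → cut (S939, F1013). Control points (SVG): P0=(154.917,55.598), P1=(106.778,68.838), P2=(32.797,48.042); sampled at t=k/3. Machine vertices: (154.917,29.920) → (119.953,24.875) → (79.246,27.394) → (32.797,37.476). Open path.

(bCNC post)
(Date: synthetic)
G21
G90
G0 X90.020 Y15.907
M3 S428
G1 X89.090 Y37.562 F2066
G1 X101.477 Y49.048
G1 X127.182 Y50.366
M5
G0 X172.346 Y22.282
M3 S939
G1 X148.986 Y33.333 F1013
G1 X133.129 Y43.791
G1 X124.776 Y53.656
M5
G0 X55.330 Y75.016
M3 S939
G1 X71.019 Y75.016 F1013
G1 X71.019 Y62.693
G1 X55.330 Y62.693
G1 X55.330 Y75.016
M5
G0 X154.917 Y29.920
M3 S939
G1 X119.953 Y24.875 F1013
G1 X79.246 Y27.394
G1 X32.797 Y37.476
M5
G0 X0.000 Y0.000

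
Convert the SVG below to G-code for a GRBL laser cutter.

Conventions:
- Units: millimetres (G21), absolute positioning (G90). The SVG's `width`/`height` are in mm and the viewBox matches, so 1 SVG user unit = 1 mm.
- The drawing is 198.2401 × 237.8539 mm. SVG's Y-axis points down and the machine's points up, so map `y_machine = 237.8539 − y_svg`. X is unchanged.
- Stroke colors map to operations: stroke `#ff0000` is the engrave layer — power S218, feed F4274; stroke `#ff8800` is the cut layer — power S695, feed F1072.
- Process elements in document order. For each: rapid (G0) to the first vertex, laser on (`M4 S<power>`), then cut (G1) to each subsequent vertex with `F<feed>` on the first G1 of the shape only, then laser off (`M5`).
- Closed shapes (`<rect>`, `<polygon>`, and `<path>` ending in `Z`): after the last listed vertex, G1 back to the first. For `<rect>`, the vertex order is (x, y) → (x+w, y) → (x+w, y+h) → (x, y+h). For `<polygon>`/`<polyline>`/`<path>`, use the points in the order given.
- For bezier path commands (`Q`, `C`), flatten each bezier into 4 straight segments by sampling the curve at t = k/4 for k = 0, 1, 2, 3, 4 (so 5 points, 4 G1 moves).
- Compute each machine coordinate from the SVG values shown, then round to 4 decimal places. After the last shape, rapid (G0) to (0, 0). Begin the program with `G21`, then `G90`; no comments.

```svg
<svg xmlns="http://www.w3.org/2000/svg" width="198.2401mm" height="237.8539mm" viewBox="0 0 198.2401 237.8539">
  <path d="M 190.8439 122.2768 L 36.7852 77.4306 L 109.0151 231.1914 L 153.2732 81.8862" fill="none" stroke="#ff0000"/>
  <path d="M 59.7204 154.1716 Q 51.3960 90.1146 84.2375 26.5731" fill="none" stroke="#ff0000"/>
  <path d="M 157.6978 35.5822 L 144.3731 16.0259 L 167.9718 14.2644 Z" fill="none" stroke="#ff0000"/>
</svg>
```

G21
G90
G0 X190.8439 Y115.5771
M4 S218
G1 X36.7852 Y160.4233 F4274
G1 X109.0151 Y6.6625
G1 X153.2732 Y155.9677
M5
G0 X59.7204 Y83.6823
M4 S218
G1 X58.1311 Y115.6786 F4274
G1 X61.6875 Y147.6104
G1 X70.3896 Y179.4778
G1 X84.2375 Y211.2808
M5
G0 X157.6978 Y202.2717
M4 S218
G1 X144.3731 Y221.8280 F4274
G1 X167.9718 Y223.5895
G1 X157.6978 Y202.2717
M5
G0 X0.0000 Y0.0000

viewBox `0 0 198.2401 237.8539` with mm width/height → 1 unit = 1 mm. Flip: y_m = 237.8539 − y_svg.

**Shape 1** — `<path>` open polyline, stroke `#ff0000` → engrave (S218, F4274). Machine vertices: (190.8439,115.5771) → (36.7852,160.4233) → (109.0151,6.6625) → (153.2732,155.9677). Open path.

**Shape 2** — `<path>` quadratic bezier, stroke `#ff0000` → engrave (S218, F4274). Control points (SVG): P0=(59.7204,154.1716), P1=(51.3960,90.1146), P2=(84.2375,26.5731); sampled at t=k/4. Machine vertices: (59.7204,83.6823) → (58.1311,115.6786) → (61.6875,147.6104) → (70.3896,179.4778) → (84.2375,211.2808). Open path.

**Shape 3** — `<path>` regular polygon, stroke `#ff0000` → engrave (S218, F4274). Machine vertices: (157.6978,202.2717) → (144.3731,221.8280) → (167.9718,223.5895) → (157.6978,202.2717). Closed: final G1 returns to the first vertex.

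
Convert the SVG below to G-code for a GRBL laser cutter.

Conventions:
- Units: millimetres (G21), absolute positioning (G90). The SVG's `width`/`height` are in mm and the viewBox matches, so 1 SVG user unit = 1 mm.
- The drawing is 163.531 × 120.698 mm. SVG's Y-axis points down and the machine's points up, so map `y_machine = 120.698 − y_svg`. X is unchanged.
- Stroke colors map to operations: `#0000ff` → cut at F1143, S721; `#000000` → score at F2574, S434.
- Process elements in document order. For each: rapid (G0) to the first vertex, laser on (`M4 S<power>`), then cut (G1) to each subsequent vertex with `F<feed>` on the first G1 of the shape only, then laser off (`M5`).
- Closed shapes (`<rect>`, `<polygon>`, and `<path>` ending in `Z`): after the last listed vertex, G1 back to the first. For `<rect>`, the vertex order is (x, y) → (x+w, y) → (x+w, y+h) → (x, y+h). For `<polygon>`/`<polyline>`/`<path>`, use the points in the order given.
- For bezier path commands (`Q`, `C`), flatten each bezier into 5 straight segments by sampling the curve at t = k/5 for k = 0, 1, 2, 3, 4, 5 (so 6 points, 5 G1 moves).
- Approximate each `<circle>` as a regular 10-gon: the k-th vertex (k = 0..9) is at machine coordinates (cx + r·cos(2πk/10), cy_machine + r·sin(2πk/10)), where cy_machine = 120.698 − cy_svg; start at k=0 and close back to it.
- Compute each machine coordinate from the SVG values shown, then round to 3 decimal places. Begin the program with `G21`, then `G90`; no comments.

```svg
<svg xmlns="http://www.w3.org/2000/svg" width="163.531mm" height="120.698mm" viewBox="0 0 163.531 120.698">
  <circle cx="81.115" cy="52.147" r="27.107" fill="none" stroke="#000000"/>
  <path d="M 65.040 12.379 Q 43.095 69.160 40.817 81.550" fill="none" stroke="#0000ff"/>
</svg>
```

G21
G90
G0 X108.222 Y68.551
M4 S434
G1 X103.045 Y84.484 F2574
G1 X89.492 Y94.331
G1 X72.738 Y94.331
G1 X59.185 Y84.484
G1 X54.008 Y68.551
G1 X59.185 Y52.618
G1 X72.738 Y42.771
G1 X89.492 Y42.771
G1 X103.045 Y52.618
G1 X108.222 Y68.551
M5
G0 X65.040 Y108.319
M4 S721
G1 X57.049 Y87.382 F1143
G1 X50.631 Y69.997
G1 X45.786 Y56.163
G1 X42.515 Y45.880
G1 X40.817 Y39.148
M5

1 u = 1 mm; y_m = 120.698 − y.

[1] `<circle>` circle, #000000→score S434 F2574: (108.222,68.551) → (103.045,84.484) → (89.492,94.331) → (72.738,94.331) → (59.185,84.484) → (54.008,68.551) → (59.185,52.618) → (72.738,42.771) → (89.492,42.771) → (103.045,52.618) → (108.222,68.551) (closed)

[2] `<path>` quadratic bezier, #0000ff→cut S721 F1143: (65.040,108.319) → (57.049,87.382) → (50.631,69.997) → (45.786,56.163) → (42.515,45.880) → (40.817,39.148)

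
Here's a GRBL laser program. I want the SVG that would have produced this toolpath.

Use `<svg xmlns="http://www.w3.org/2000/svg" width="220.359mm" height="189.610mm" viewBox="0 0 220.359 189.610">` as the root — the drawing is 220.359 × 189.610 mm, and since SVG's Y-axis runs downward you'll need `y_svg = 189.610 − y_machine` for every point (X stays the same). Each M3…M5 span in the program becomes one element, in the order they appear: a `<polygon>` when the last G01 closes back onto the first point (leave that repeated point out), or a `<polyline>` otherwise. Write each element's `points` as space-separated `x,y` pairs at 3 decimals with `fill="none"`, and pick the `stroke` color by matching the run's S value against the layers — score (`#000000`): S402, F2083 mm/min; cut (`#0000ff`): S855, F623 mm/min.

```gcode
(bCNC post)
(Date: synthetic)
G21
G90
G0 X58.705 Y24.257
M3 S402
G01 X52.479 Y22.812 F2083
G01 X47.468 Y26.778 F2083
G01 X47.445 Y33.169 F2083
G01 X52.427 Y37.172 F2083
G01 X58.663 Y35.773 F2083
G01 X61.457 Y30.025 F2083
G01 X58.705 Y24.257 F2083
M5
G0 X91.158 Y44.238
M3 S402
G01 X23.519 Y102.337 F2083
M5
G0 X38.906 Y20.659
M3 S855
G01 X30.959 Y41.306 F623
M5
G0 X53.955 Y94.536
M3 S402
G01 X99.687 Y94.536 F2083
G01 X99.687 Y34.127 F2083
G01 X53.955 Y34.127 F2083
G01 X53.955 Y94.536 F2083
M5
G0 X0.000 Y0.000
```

Machine Y-up, SVG Y-down with viewBox height 189.610, so y_svg = 189.610 − y_machine; X carries over.

Run 1: the run's S402 means `#000000` (score). The run returns to its start, so emit a `<polygon>` with points (Y-flipped): 58.705,165.353 52.479,166.798 47.468,162.832 47.445,156.441 52.427,152.438 58.663,153.837 61.457,159.585.

Run 2: S402 ⇒ score layer `#000000`. The run is open, so emit a `<polyline>` with points (Y-flipped): 91.158,145.372 23.519,87.273.

Run 3: S855 ⇒ cut layer `#0000ff`. The run is open, so emit a `<polyline>` with points (Y-flipped): 38.906,168.951 30.959,148.304.

Run 4: S402 ⇒ score layer `#000000`. The run returns to its start, so emit a `<polygon>` with points (Y-flipped): 53.955,95.074 99.687,95.074 99.687,155.483 53.955,155.483.

<svg xmlns="http://www.w3.org/2000/svg" width="220.359mm" height="189.610mm" viewBox="0 0 220.359 189.610">
  <polygon points="58.705,165.353 52.479,166.798 47.468,162.832 47.445,156.441 52.427,152.438 58.663,153.837 61.457,159.585" fill="none" stroke="#000000"/>
  <polyline points="91.158,145.372 23.519,87.273" fill="none" stroke="#000000"/>
  <polyline points="38.906,168.951 30.959,148.304" fill="none" stroke="#0000ff"/>
  <polygon points="53.955,95.074 99.687,95.074 99.687,155.483 53.955,155.483" fill="none" stroke="#000000"/>
</svg>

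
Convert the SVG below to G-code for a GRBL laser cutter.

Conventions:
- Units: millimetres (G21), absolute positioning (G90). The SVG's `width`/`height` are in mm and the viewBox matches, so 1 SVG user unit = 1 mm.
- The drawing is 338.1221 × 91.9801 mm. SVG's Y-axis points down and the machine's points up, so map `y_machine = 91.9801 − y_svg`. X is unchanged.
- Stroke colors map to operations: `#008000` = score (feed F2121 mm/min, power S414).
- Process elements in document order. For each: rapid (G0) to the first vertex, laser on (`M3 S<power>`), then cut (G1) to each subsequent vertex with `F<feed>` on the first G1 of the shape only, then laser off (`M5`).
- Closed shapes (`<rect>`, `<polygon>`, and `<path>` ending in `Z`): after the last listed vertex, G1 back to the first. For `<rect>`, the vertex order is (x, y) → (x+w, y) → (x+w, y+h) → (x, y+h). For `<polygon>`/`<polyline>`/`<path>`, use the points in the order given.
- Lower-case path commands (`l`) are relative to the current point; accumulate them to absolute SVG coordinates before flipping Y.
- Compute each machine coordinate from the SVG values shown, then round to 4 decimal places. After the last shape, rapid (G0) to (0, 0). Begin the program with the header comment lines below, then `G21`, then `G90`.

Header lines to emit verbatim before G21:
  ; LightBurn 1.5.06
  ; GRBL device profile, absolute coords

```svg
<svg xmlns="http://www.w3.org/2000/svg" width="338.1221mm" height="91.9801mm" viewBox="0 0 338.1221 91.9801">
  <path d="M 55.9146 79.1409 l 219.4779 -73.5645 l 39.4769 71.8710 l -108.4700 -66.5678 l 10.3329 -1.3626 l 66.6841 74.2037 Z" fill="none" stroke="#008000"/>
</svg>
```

Since the viewBox matches the mm dimensions, user units are millimetres directly. The only transform is the Y-flip y_m = 91.9801 − y_svg.

Shape 1 is a closed polygon drawn with `<path>`. Its stroke #008000 means score at S414, F2121. After flipping Y the toolpath is (55.9146,12.8392) → (275.3925,86.4037) → (314.8694,14.5327) → (206.3994,81.1005) → (216.7323,82.4631) → (283.4164,8.2594) → (55.9146,12.8392), returning to the start.

; LightBurn 1.5.06
; GRBL device profile, absolute coords
G21
G90
G0 X55.9146 Y12.8392
M3 S414
G1 X275.3925 Y86.4037 F2121
G1 X314.8694 Y14.5327
G1 X206.3994 Y81.1005
G1 X216.7323 Y82.4631
G1 X283.4164 Y8.2594
G1 X55.9146 Y12.8392
M5
G0 X0.0000 Y0.0000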